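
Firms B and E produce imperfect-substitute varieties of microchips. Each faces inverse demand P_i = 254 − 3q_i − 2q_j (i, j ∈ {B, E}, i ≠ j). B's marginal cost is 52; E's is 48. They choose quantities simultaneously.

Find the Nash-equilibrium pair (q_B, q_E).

25, 26

Firm B's profit: π = q_B(254 − 3q_B − 2q_E) − 52q_B.
∂π/∂q_B = 202 − 6q_B − 2q_E = 0 ⇒ q_B = 101/3 − (1/3)q_E.
Similarly q_E = 103/3 − (1/3)q_B.
Solving the two reaction functions simultaneously: (1 − (−1/3)(−1/3))q_B = 101/3 − (1/3)·(103/3), so (8/9)q_B = 200/9 and q_B = 25.
Then q_E = 103/3 − (1/3)·25 = 26.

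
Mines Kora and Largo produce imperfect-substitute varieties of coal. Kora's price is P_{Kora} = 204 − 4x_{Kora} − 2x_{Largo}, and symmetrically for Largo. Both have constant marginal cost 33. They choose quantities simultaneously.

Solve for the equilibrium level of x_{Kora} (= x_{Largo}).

17.1

Mine Kora's profit: π = x_{Kora}(204 − 4x_{Kora} − 2x_{Largo}) − 33x_{Kora}.
∂π/∂x_{Kora} = 171 − 8x_{Kora} − 2x_{Largo} = 0 ⇒ x_{Kora} = 21.375 − 0.25x_{Largo}.
The game is symmetric, so in equilibrium x_{Largo} = x_{Kora}: the reaction function gives 1.25x_{Kora} = 21.375, hence x_{Kora} = 17.1.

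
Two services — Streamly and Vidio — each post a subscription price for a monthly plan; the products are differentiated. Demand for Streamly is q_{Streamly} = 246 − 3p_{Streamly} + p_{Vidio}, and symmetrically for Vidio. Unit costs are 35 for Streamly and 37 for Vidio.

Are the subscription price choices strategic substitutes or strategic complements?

Streamly's profit: π = (p_{Streamly} − 35)(246 − 3p_{Streamly} + p_{Vidio}).
∂π/∂p_{Streamly} = 351 − 6p_{Streamly} + p_{Vidio} = 0 ⇒ p_{Streamly} = 58.5 + (1/6)p_{Vidio}.
The best-response slope dp_{Streamly}/dp_{Vidio} = 1/6 > 0: the reaction function is upward-sloping, so the choices are strategic complements.

strategic complements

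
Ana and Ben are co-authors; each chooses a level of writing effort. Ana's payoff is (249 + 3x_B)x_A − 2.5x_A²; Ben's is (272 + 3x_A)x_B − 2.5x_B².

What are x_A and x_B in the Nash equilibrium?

Expanding Ana's payoff: 249x_A + 3x_Bx_A − 2.5x_A².
∂π/∂x_A = 249 + 3x_B − 5x_A = 0, so x_A = 49.8 + 0.6x_B.
Likewise for Ben: x_B = 54.4 + 0.6x_A.
Solving the two reaction functions simultaneously: (1 − (0.6)(0.6))x_A = 49.8 + 0.6·54.4, so 0.64x_A = 82.44 and x_A = 128.8125.
Then x_B = 54.4 + 0.6·128.8125 = 131.6875.

128.8125, 131.6875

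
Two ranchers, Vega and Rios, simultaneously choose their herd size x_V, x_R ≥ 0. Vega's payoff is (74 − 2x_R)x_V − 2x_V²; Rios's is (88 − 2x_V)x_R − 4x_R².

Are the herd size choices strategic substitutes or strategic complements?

strategic substitutes

Expanding Vega's payoff: 74x_V − 2x_Rx_V − 2x_V².
∂π/∂x_V = 74 − 2x_R − 4x_V = 0, so x_V = 18.5 − 0.5x_R.
The best-response slope dx_V/dx_R = −0.5 < 0: the reaction function is downward-sloping, so the choices are strategic substitutes.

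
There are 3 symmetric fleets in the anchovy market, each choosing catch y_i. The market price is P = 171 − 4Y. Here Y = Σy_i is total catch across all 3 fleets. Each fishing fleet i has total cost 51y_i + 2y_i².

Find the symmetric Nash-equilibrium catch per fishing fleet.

6

A representative fishing fleet's profit is π_i = y_i(171 − 4Y) − 51y_i − 2y_i², with Y = y_i + Σ_{j≠i} y_j.
First-order condition: 120 − 12y_i − 4Σ_{j≠i} y_j = 0.
With identical fishing fleets, set every y_j = y: then 120 − 12y − 8y = 0, i.e. y = 120/20 = 6.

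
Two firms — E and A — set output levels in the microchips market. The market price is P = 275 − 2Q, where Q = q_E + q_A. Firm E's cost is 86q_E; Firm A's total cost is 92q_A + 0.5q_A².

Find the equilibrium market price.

Firm E's profit: π = q_E(275 − 2(q_E + q_A)) − 86q_E.
∂π/∂q_E = 189 − 4q_E − 2q_A = 0, so q_E = 47.25 − 0.5q_A.
For A: ∂π/∂q_A = 183 − 5q_A − 2q_E = 0 ⇒ q_A = 36.6 − 0.4q_E.
Substituting the second reaction function into the first: q_E = 47.25 − 0.5(36.6 − 0.4q_E), which gives 0.8q_E = 28.95 ⇒ q_E = 36.1875.
Then q_A = 36.6 − 0.4·36.1875 = 22.125.
Equilibrium price: P = 275 − 2·58.3125 = 158.375.

158.375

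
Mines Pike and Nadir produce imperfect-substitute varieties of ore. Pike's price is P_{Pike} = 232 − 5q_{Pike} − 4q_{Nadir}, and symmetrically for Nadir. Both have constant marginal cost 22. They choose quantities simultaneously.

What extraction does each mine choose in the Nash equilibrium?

Mine Pike's profit: π = q_{Pike}(232 − 5q_{Pike} − 4q_{Nadir}) − 22q_{Pike}.
∂π/∂q_{Pike} = 210 − 10q_{Pike} − 4q_{Nadir} = 0 ⇒ q_{Pike} = 21 − 0.4q_{Nadir}.
By symmetry q_{Nadir} = q_{Pike}; substituting into the reaction function, 1.4q_{Pike} = 21 and q_{Pike} = 15.

15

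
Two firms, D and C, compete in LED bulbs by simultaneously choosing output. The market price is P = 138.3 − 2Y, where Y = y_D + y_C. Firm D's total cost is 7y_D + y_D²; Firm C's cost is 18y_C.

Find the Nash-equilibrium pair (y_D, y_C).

14.23, 22.96

Firm D's profit: π = y_D(138.3 − 2(y_D + y_C)) − 7y_D − y_D².
∂π/∂y_D = 131.3 − 6y_D − 2y_C = 0, so y_D = 1313/60 − (1/3)y_C.
For C: ∂π/∂y_C = 120.3 − 4y_C − 2y_D = 0 ⇒ y_C = 30.075 − 0.5y_D.
Solving the two reaction functions simultaneously: (1 − (−1/3)(−0.5))y_D = 1313/60 − (1/3)·30.075, so (5/6)y_D = 1423/120 and y_D = 14.23.
Then y_C = 30.075 − 0.5·14.23 = 22.96.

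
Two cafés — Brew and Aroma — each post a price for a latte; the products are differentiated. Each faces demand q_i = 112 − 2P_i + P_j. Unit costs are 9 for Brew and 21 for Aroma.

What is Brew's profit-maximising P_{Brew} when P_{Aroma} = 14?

36

Brew's profit: π = (P_{Brew} − 9)(112 − 2P_{Brew} + P_{Aroma}).
∂π/∂P_{Brew} = 130 − 4P_{Brew} + P_{Aroma} = 0 ⇒ P_{Brew} = 32.5 + 0.25P_{Aroma}.
At P_{Aroma} = 14: P_{Brew} = 32.5 + 0.25·14 = 36.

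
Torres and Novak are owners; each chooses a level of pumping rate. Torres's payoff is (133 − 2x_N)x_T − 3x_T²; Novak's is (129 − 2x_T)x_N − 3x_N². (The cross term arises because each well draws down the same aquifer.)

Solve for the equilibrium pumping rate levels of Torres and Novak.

16.875, 15.875

Expanding Torres's payoff: 133x_T − 2x_Nx_T − 3x_T².
∂π/∂x_T = 133 − 2x_N − 6x_T = 0, so x_T = 133/6 − (1/3)x_N.
Likewise for Novak: x_N = 21.5 − (1/3)x_T.
Plugging x_N into Torres's best response: x_T = 133/6 − (1/3)(21.5 − (1/3)x_T) ⇒ (8/9)x_T = 15, so x_T = 16.875.
Then x_N = 21.5 − (1/3)·16.875 = 15.875.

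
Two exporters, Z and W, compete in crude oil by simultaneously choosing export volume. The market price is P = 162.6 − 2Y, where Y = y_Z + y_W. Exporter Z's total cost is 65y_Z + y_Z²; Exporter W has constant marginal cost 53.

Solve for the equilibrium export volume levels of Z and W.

Exporter Z's profit: π = y_Z(162.6 − 2(y_Z + y_W)) − 65y_Z − y_Z².
∂π/∂y_Z = 97.6 − 6y_Z − 2y_W = 0, so y_Z = 244/15 − (1/3)y_W.
For W: ∂π/∂y_W = 109.6 − 4y_W − 2y_Z = 0 ⇒ y_W = 27.4 − 0.5y_Z.
Substituting the second reaction function into the first: y_Z = 244/15 − (1/3)(27.4 − 0.5y_Z), which gives (5/6)y_Z = 107/15 ⇒ y_Z = 8.56.
Then y_W = 27.4 − 0.5·8.56 = 23.12.

8.56, 23.12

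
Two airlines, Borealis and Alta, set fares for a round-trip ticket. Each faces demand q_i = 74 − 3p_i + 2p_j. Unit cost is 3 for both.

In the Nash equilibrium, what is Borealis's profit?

945.1875

Borealis's profit: π = (p_{Borealis} − 3)(74 − 3p_{Borealis} + 2p_{Alta}).
∂π/∂p_{Borealis} = 83 − 6p_{Borealis} + 2p_{Alta} = 0 ⇒ p_{Borealis} = 83/6 + (1/3)p_{Alta}.
Setting p_{Borealis} = p_{Alta} in the reaction function: p_{Borealis} = 83/6 + (1/3)p_{Borealis}, so p_{Borealis} = (83/6) / (2/3) = 20.75.
q_{Borealis} = 74 − 3·20.75 + 2·20.75 = 53.25.
Profit = (20.75 − 3)·53.25 = 945.1875.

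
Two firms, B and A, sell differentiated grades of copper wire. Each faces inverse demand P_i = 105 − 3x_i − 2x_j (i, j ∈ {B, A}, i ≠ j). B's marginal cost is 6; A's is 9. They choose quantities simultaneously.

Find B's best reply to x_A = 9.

Firm B's profit: π = x_B(105 − 3x_B − 2x_A) − 6x_B.
∂π/∂x_B = 99 − 6x_B − 2x_A = 0 ⇒ x_B = 16.5 − (1/3)x_A.
At x_A = 9: x_B = 16.5 − (1/3)·9 = 13.5.

13.5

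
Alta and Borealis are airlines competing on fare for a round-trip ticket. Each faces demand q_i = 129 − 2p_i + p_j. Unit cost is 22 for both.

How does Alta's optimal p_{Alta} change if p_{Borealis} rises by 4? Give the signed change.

1

Alta's profit: π = (p_{Alta} − 22)(129 − 2p_{Alta} + p_{Borealis}).
∂π/∂p_{Alta} = 173 − 4p_{Alta} + p_{Borealis} = 0 ⇒ p_{Alta} = 43.25 + 0.25p_{Borealis}.
The reaction-function slope is 0.25, so a 4-unit rise in p_{Borealis} moves p_{Alta} by 0.25 × 4 = 1. Alta's best response rises — the actions are strategic complements.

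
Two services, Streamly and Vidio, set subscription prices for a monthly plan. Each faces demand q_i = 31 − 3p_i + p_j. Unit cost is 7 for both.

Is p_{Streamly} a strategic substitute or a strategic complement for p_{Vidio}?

Streamly's profit: π = (p_{Streamly} − 7)(31 − 3p_{Streamly} + p_{Vidio}).
∂π/∂p_{Streamly} = 52 − 6p_{Streamly} + p_{Vidio} = 0 ⇒ p_{Streamly} = 26/3 + (1/6)p_{Vidio}.
The best-response slope dp_{Streamly}/dp_{Vidio} = 1/6 > 0: the reaction function is upward-sloping, so the choices are strategic complements.

strategic complements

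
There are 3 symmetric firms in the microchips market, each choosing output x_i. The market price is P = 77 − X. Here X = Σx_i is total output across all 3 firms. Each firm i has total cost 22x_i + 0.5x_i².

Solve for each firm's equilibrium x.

A representative firm's profit is π_i = x_i(77 − X) − 22x_i − 0.5x_i², with X = x_i + Σ_{j≠i} x_j.
First-order condition: 55 − 3x_i − Σ_{j≠i} x_j = 0.
With identical firms, set every x_j = x: then 55 − 3x − 2x = 0, i.e. x = 55/5 = 11.

11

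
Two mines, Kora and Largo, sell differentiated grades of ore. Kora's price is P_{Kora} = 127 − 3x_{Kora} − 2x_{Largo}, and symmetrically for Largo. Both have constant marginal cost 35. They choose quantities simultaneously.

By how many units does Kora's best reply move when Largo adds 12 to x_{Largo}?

-4

Mine Kora's profit: π = x_{Kora}(127 − 3x_{Kora} − 2x_{Largo}) − 35x_{Kora}.
∂π/∂x_{Kora} = 92 − 6x_{Kora} − 2x_{Largo} = 0 ⇒ x_{Kora} = 46/3 − (1/3)x_{Largo}.
The reaction-function slope is −1/3, so a 12-unit rise in x_{Largo} moves x_{Kora} by −1/3 × 12 = −4. Kora's best response falls — the actions are strategic substitutes.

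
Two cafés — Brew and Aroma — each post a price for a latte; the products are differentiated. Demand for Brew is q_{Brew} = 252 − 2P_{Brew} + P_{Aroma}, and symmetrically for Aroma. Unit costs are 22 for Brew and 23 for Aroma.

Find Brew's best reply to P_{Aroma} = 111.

Brew's profit: π = (P_{Brew} − 22)(252 − 2P_{Brew} + P_{Aroma}).
∂π/∂P_{Brew} = 296 − 4P_{Brew} + P_{Aroma} = 0 ⇒ P_{Brew} = 74 + 0.25P_{Aroma}.
At P_{Aroma} = 111: P_{Brew} = 74 + 0.25·111 = 101.75.

101.75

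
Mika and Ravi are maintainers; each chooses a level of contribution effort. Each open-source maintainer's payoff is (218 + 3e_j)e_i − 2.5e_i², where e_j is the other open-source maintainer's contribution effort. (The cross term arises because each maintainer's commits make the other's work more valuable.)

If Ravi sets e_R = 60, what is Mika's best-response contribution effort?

Mika's payoff is (218 + 3e_R)e_M − 2.5e_M².
∂π/∂e_M = 218 + 3e_R − 5e_M = 0, so e_M = 43.6 + 0.6e_R.
At e_R = 60: e_M = 43.6 + 0.6·60 = 79.6.

79.6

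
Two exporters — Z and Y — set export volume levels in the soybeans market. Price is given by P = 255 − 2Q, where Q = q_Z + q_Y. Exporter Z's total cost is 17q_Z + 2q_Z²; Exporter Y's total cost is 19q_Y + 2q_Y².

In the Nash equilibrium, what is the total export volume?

47.4

Exporter Z's profit: π = q_Z(255 − 2(q_Z + q_Y)) − 17q_Z − 2q_Z².
∂π/∂q_Z = 238 − 8q_Z − 2q_Y = 0, so q_Z = 29.75 − 0.25q_Y.
By the same steps for Y: q_Y = 29.5 − 0.25q_Z.
Plugging q_Y into Z's best response: q_Z = 29.75 − 0.25(29.5 − 0.25q_Z) ⇒ 0.9375q_Z = 22.375, so q_Z = 358/15.
Then q_Y = 29.5 − 0.25·(358/15) = 353/15.
Total export volume: 358/15 + 353/15 = 47.4.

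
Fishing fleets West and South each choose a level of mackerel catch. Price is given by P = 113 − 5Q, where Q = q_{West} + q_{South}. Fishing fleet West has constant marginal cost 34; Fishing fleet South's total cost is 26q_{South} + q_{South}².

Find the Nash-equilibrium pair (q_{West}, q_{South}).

Fishing fleet West's profit: π = q_{West}(113 − 5(q_{West} + q_{South})) − 34q_{West}.
∂π/∂q_{West} = 79 − 10q_{West} − 5q_{South} = 0, so q_{West} = 7.9 − 0.5q_{South}.
For South: ∂π/∂q_{South} = 87 − 12q_{South} − 5q_{West} = 0 ⇒ q_{South} = 7.25 − (5/12)q_{West}.
Substituting the second reaction function into the first: q_{West} = 7.9 − 0.5(7.25 − (5/12)q_{West}), which gives (19/24)q_{West} = 4.275 ⇒ q_{West} = 5.4.
Then q_{South} = 7.25 − (5/12)·5.4 = 5.

5.4, 5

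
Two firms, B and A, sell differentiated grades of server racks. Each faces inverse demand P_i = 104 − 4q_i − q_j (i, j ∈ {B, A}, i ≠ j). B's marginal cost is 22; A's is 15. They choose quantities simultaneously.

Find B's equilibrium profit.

324

Firm B's profit: π = q_B(104 − 4q_B − q_A) − 22q_B.
∂π/∂q_B = 82 − 8q_B − q_A = 0 ⇒ q_B = 10.25 − 0.125q_A.
Similarly q_A = 11.125 − 0.125q_B.
Substituting the second reaction function into the first: q_B = 10.25 − 0.125(11.125 − 0.125q_B), which gives (63/64)q_B = 567/64 ⇒ q_B = 9.
Then q_A = 11.125 − 0.125·9 = 10.
P_B = 104 − 4·9 − 10 = 58.
Profit = (58 − 22)·9 = 324.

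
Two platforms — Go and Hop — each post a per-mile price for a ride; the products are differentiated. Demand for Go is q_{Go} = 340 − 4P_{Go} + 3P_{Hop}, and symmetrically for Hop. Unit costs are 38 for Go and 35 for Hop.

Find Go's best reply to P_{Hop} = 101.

99.375

Go's profit: π = (P_{Go} − 38)(340 − 4P_{Go} + 3P_{Hop}).
∂π/∂P_{Go} = 492 − 8P_{Go} + 3P_{Hop} = 0 ⇒ P_{Go} = 61.5 + 0.375P_{Hop}.
At P_{Hop} = 101: P_{Go} = 61.5 + 0.375·101 = 99.375.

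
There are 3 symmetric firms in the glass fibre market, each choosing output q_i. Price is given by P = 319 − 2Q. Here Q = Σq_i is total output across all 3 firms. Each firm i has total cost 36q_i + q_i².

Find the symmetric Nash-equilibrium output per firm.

28.3

A representative firm's profit is π_i = q_i(319 − 2Q) − 36q_i − q_i², with Q = q_i + Σ_{j≠i} q_j.
First-order condition: 283 − 6q_i − 2Σ_{j≠i} q_j = 0.
Imposing symmetry (q_j = q for all j) turns Σ_{j≠i} q_j into 2q, so 283 = 10q and q = 28.3.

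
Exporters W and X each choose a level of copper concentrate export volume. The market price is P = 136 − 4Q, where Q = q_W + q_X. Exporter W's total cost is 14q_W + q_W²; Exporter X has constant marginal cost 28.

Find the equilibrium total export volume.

Exporter W's profit: π = q_W(136 − 4(q_W + q_X)) − 14q_W − q_W².
∂π/∂q_W = 122 − 10q_W − 4q_X = 0, so q_W = 12.2 − 0.4q_X.
For X: ∂π/∂q_X = 108 − 8q_X − 4q_W = 0 ⇒ q_X = 13.5 − 0.5q_W.
Substituting the second reaction function into the first: q_W = 12.2 − 0.4(13.5 − 0.5q_W), which gives 0.8q_W = 6.8 ⇒ q_W = 8.5.
Then q_X = 13.5 − 0.5·8.5 = 9.25.
Total export volume: 8.5 + 9.25 = 17.75.

17.75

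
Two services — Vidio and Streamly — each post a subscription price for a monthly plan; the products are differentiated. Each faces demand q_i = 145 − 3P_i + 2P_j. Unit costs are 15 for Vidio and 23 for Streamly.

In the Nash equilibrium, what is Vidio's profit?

3468

Vidio's profit: π = (P_{Vidio} − 15)(145 − 3P_{Vidio} + 2P_{Streamly}).
∂π/∂P_{Vidio} = 190 − 6P_{Vidio} + 2P_{Streamly} = 0 ⇒ P_{Vidio} = 95/3 + (1/3)P_{Streamly}.
Similarly P_{Streamly} = 107/3 + (1/3)P_{Vidio}.
Solving the two reaction functions simultaneously: (1 − (1/3)(1/3))P_{Vidio} = 95/3 + (1/3)·(107/3), so (8/9)P_{Vidio} = 392/9 and P_{Vidio} = 49.
Then P_{Streamly} = 107/3 + (1/3)·49 = 52.
q_{Vidio} = 145 − 3·49 + 2·52 = 102.
Profit = (49 − 15)·102 = 3468.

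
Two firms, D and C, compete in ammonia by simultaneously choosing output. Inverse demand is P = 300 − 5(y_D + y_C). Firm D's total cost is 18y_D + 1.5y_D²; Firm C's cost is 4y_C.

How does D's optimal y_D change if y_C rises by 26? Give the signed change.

Firm D's profit: π = y_D(300 − 5(y_D + y_C)) − 18y_D − 1.5y_D².
∂π/∂y_D = 282 − 13y_D − 5y_C = 0, so y_D = 282/13 − (5/13)y_C.
The reaction-function slope is −5/13, so a 26-unit rise in y_C moves y_D by −5/13 × 26 = −10. D's best response falls — the actions are strategic substitutes.

-10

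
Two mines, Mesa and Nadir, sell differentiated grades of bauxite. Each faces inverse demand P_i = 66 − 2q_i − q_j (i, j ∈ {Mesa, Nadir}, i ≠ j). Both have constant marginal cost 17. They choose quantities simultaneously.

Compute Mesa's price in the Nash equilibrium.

36.6

Mine Mesa's profit: π = q_{Mesa}(66 − 2q_{Mesa} − q_{Nadir}) − 17q_{Mesa}.
∂π/∂q_{Mesa} = 49 − 4q_{Mesa} − q_{Nadir} = 0 ⇒ q_{Mesa} = 12.25 − 0.25q_{Nadir}.
Setting q_{Mesa} = q_{Nadir} in the reaction function: q_{Mesa} = 12.25 − 0.25q_{Mesa}, so q_{Mesa} = 12.25 / 1.25 = 9.8.
P_{Mesa} = 66 − 2·9.8 − 9.8 = 36.6.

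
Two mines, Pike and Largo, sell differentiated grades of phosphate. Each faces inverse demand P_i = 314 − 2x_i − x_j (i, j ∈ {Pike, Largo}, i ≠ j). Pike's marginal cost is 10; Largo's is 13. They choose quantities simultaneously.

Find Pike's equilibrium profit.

7442

Mine Pike's profit: π = x_{Pike}(314 − 2x_{Pike} − x_{Largo}) − 10x_{Pike}.
∂π/∂x_{Pike} = 304 − 4x_{Pike} − x_{Largo} = 0 ⇒ x_{Pike} = 76 − 0.25x_{Largo}.
Similarly x_{Largo} = 75.25 − 0.25x_{Pike}.
Substituting the second reaction function into the first: x_{Pike} = 76 − 0.25(75.25 − 0.25x_{Pike}), which gives 0.9375x_{Pike} = 57.1875 ⇒ x_{Pike} = 61.
Then x_{Largo} = 75.25 − 0.25·61 = 60.
P_{Pike} = 314 − 2·61 − 60 = 132.
Profit = (132 − 10)·61 = 7442.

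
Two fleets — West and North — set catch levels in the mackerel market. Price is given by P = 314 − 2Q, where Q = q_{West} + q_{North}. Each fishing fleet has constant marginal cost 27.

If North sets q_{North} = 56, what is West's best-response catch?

43.75

Fishing fleet West's profit: π = q_{West}(314 − 2(q_{West} + q_{North})) − 27q_{West}.
∂π/∂q_{West} = 287 − 4q_{West} − 2q_{North} = 0, so q_{West} = 71.75 − 0.5q_{North}.
At q_{North} = 56: q_{West} = 71.75 − 0.5·56 = 43.75.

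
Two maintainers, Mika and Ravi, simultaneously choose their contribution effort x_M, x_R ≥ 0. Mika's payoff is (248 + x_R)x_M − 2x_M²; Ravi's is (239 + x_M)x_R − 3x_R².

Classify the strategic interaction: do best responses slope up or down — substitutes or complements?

Expanding Mika's payoff: 248x_M + x_Rx_M − 2x_M².
∂π/∂x_M = 248 + x_R − 4x_M = 0, so x_M = 62 + 0.25x_R.
The best-response slope dx_M/dx_R = 0.25 > 0: the reaction function is upward-sloping, so the choices are strategic complements.

strategic complements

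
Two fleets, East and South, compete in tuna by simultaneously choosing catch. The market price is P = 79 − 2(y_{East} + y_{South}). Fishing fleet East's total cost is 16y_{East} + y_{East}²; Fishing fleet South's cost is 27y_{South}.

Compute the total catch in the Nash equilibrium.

16.7

Fishing fleet East's profit: π = y_{East}(79 − 2(y_{East} + y_{South})) − 16y_{East} − y_{East}².
∂π/∂y_{East} = 63 − 6y_{East} − 2y_{South} = 0, so y_{East} = 10.5 − (1/3)y_{South}.
For South: ∂π/∂y_{South} = 52 − 4y_{South} − 2y_{East} = 0 ⇒ y_{South} = 13 − 0.5y_{East}.
Solving the two reaction functions simultaneously: (1 − (−1/3)(−0.5))y_{East} = 10.5 − (1/3)·13, so (5/6)y_{East} = 37/6 and y_{East} = 7.4.
Then y_{South} = 13 − 0.5·7.4 = 9.3.
Total catch: 7.4 + 9.3 = 16.7.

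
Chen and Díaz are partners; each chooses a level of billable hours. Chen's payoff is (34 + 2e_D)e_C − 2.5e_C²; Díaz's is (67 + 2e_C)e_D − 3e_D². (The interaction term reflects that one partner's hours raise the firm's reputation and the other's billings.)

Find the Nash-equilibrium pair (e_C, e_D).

Expanding Chen's payoff: 34e_C + 2e_De_C − 2.5e_C².
∂π/∂e_C = 34 + 2e_D − 5e_C = 0, so e_C = 6.8 + 0.4e_D.
Likewise for Díaz: e_D = 67/6 + (1/3)e_C.
Plugging e_D into Chen's best response: e_C = 6.8 + 0.4(67/6 + (1/3)e_C) ⇒ (13/15)e_C = 169/15, so e_C = 13.
Then e_D = 67/6 + (1/3)·13 = 15.5.

13, 15.5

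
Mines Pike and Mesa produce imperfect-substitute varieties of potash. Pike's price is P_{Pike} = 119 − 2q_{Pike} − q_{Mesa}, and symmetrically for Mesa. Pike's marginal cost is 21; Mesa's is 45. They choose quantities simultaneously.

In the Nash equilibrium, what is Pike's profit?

898.88

Mine Pike's profit: π = q_{Pike}(119 − 2q_{Pike} − q_{Mesa}) − 21q_{Pike}.
∂π/∂q_{Pike} = 98 − 4q_{Pike} − q_{Mesa} = 0 ⇒ q_{Pike} = 24.5 − 0.25q_{Mesa}.
Similarly q_{Mesa} = 18.5 − 0.25q_{Pike}.
Solving the two reaction functions simultaneously: (1 − (−0.25)(−0.25))q_{Pike} = 24.5 − 0.25·18.5, so 0.9375q_{Pike} = 19.875 and q_{Pike} = 21.2.
Then q_{Mesa} = 18.5 − 0.25·21.2 = 13.2.
P_{Pike} = 119 − 2·21.2 − 13.2 = 63.4.
Profit = (63.4 − 21)·21.2 = 898.88.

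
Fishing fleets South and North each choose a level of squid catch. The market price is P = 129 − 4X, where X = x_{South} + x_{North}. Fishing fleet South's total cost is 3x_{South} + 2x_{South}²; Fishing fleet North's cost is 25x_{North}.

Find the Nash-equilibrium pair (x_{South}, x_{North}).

7.4, 9.3

Fishing fleet South's profit: π = x_{South}(129 − 4(x_{South} + x_{North})) − 3x_{South} − 2x_{South}².
∂π/∂x_{South} = 126 − 12x_{South} − 4x_{North} = 0, so x_{South} = 10.5 − (1/3)x_{North}.
For North: ∂π/∂x_{North} = 104 − 8x_{North} − 4x_{South} = 0 ⇒ x_{North} = 13 − 0.5x_{South}.
Substituting the second reaction function into the first: x_{South} = 10.5 − (1/3)(13 − 0.5x_{South}), which gives (5/6)x_{South} = 37/6 ⇒ x_{South} = 7.4.
Then x_{North} = 13 − 0.5·7.4 = 9.3.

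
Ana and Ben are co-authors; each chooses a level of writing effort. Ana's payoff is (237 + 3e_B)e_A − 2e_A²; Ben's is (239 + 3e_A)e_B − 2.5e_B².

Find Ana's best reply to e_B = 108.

140.25

Expanding Ana's payoff: 237e_A + 3e_Be_A − 2e_A².
∂π/∂e_A = 237 + 3e_B − 4e_A = 0, so e_A = 59.25 + 0.75e_B.
At e_B = 108: e_A = 59.25 + 0.75·108 = 140.25.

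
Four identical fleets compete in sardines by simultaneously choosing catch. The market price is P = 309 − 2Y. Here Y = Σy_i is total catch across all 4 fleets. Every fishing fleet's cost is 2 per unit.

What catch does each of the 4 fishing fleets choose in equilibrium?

30.7

A representative fishing fleet's profit is π_i = y_i(309 − 2Y) − 2y_i, with Y = y_i + Σ_{j≠i} y_j.
First-order condition: 307 − 4y_i − 2Σ_{j≠i} y_j = 0.
In a symmetric equilibrium every fishing fleet chooses the same y, so Σ_{j≠i} y_j = 3y. The condition becomes 307 − 10y = 0, giving y = 307/10 = 30.7.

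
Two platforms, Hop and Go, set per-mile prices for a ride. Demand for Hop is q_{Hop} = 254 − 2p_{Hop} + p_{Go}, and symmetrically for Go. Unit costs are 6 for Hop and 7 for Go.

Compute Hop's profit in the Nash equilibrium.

Hop's profit: π = (p_{Hop} − 6)(254 − 2p_{Hop} + p_{Go}).
∂π/∂p_{Hop} = 266 − 4p_{Hop} + p_{Go} = 0 ⇒ p_{Hop} = 66.5 + 0.25p_{Go}.
Similarly p_{Go} = 67 + 0.25p_{Hop}.
Solving the two reaction functions simultaneously: (1 − (0.25)(0.25))p_{Hop} = 66.5 + 0.25·67, so 0.9375p_{Hop} = 83.25 and p_{Hop} = 88.8.
Then p_{Go} = 67 + 0.25·88.8 = 89.2.
q_{Hop} = 254 − 2·88.8 + 89.2 = 165.6.
Profit = (88.8 − 6)·165.6 = 13711.68.

13711.68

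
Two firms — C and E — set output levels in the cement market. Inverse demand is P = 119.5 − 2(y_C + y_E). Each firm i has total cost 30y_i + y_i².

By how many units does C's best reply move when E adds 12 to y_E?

-4

Firm C's profit: π = y_C(119.5 − 2(y_C + y_E)) − 30y_C − y_C².
∂π/∂y_C = 89.5 − 6y_C − 2y_E = 0, so y_C = 179/12 − (1/3)y_E.
The reaction-function slope is −1/3, so a 12-unit rise in y_E moves y_C by −1/3 × 12 = −4. C's best response falls — the actions are strategic substitutes.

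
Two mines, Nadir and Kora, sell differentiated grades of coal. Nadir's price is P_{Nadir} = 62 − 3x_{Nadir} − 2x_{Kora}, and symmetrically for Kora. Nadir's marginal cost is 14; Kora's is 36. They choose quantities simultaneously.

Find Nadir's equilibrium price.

Mine Nadir's profit: π = x_{Nadir}(62 − 3x_{Nadir} − 2x_{Kora}) − 14x_{Nadir}.
∂π/∂x_{Nadir} = 48 − 6x_{Nadir} − 2x_{Kora} = 0 ⇒ x_{Nadir} = 8 − (1/3)x_{Kora}.
Similarly x_{Kora} = 13/3 − (1/3)x_{Nadir}.
Solving the two reaction functions simultaneously: (1 − (−1/3)(−1/3))x_{Nadir} = 8 − (1/3)·(13/3), so (8/9)x_{Nadir} = 59/9 and x_{Nadir} = 7.375.
Then x_{Kora} = 13/3 − (1/3)·7.375 = 1.875.
P_{Nadir} = 62 − 3·7.375 − 2·1.875 = 36.125.

36.125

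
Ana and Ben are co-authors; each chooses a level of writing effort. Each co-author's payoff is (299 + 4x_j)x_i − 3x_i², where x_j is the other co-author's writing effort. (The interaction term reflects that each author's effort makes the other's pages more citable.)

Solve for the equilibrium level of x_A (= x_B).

149.5

Ana's payoff is (299 + 4x_B)x_A − 3x_A².
∂π/∂x_A = 299 + 4x_B − 6x_A = 0, so x_A = 299/6 + (2/3)x_B.
Setting x_A = x_B in the reaction function: x_A = 299/6 + (2/3)x_A, so x_A = (299/6) / (1/3) = 149.5.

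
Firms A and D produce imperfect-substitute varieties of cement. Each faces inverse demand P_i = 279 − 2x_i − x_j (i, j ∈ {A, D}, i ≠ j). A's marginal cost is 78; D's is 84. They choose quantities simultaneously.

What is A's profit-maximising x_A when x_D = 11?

47.5

Firm A's profit: π = x_A(279 − 2x_A − x_D) − 78x_A.
∂π/∂x_A = 201 − 4x_A − x_D = 0 ⇒ x_A = 50.25 − 0.25x_D.
At x_D = 11: x_A = 50.25 − 0.25·11 = 47.5.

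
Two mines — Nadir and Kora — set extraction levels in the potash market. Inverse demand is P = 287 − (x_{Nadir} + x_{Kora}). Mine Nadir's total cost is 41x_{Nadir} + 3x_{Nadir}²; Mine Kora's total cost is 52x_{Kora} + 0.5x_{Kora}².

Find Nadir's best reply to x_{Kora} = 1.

Mine Nadir's profit: π = x_{Nadir}(287 − (x_{Nadir} + x_{Kora})) − 41x_{Nadir} − 3x_{Nadir}².
∂π/∂x_{Nadir} = 246 − 8x_{Nadir} − x_{Kora} = 0, so x_{Nadir} = 30.75 − 0.125x_{Kora}.
At x_{Kora} = 1: x_{Nadir} = 30.75 − 0.125·1 = 30.625.

30.625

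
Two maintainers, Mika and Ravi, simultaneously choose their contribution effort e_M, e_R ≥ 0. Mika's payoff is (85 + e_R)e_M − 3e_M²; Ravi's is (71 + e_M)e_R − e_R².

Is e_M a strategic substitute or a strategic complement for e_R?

strategic complements

Expanding Mika's payoff: 85e_M + e_Re_M − 3e_M².
∂π/∂e_M = 85 + e_R − 6e_M = 0, so e_M = 85/6 + (1/6)e_R.
The best-response slope de_M/de_R = 1/6 > 0: the reaction function is upward-sloping, so the choices are strategic complements.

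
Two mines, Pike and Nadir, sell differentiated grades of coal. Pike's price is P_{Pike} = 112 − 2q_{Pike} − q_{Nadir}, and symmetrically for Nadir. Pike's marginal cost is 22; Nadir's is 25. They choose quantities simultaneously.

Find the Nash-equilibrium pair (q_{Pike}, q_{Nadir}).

18.2, 17.2

Mine Pike's profit: π = q_{Pike}(112 − 2q_{Pike} − q_{Nadir}) − 22q_{Pike}.
∂π/∂q_{Pike} = 90 − 4q_{Pike} − q_{Nadir} = 0 ⇒ q_{Pike} = 22.5 − 0.25q_{Nadir}.
Similarly q_{Nadir} = 21.75 − 0.25q_{Pike}.
Plugging q_{Nadir} into Pike's best response: q_{Pike} = 22.5 − 0.25(21.75 − 0.25q_{Pike}) ⇒ 0.9375q_{Pike} = 17.0625, so q_{Pike} = 18.2.
Then q_{Nadir} = 21.75 − 0.25·18.2 = 17.2.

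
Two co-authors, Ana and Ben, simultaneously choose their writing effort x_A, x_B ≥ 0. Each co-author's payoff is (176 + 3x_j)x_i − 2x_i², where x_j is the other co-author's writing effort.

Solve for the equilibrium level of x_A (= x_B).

Ana's payoff is (176 + 3x_B)x_A − 2x_A².
∂π/∂x_A = 176 + 3x_B − 4x_A = 0, so x_A = 44 + 0.75x_B.
Setting x_A = x_B in the reaction function: x_A = 44 + 0.75x_A, so x_A = 44 / 0.25 = 176.

176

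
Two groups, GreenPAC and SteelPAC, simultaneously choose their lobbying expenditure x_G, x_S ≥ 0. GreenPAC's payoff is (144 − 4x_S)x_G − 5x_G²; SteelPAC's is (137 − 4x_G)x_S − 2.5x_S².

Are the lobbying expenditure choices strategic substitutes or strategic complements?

Expanding GreenPAC's payoff: 144x_G − 4x_Sx_G − 5x_G².
∂π/∂x_G = 144 − 4x_S − 10x_G = 0, so x_G = 14.4 − 0.4x_S.
The best-response slope dx_G/dx_S = −0.4 < 0: the reaction function is downward-sloping, so the choices are strategic substitutes.

strategic substitutes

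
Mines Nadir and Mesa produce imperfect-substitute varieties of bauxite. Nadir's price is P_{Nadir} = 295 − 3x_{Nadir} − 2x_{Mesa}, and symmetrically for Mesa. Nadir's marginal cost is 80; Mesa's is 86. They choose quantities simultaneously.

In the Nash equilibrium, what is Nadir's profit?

2227.6875

Mine Nadir's profit: π = x_{Nadir}(295 − 3x_{Nadir} − 2x_{Mesa}) − 80x_{Nadir}.
∂π/∂x_{Nadir} = 215 − 6x_{Nadir} − 2x_{Mesa} = 0 ⇒ x_{Nadir} = 215/6 − (1/3)x_{Mesa}.
Similarly x_{Mesa} = 209/6 − (1/3)x_{Nadir}.
Plugging x_{Mesa} into Nadir's best response: x_{Nadir} = 215/6 − (1/3)(209/6 − (1/3)x_{Nadir}) ⇒ (8/9)x_{Nadir} = 218/9, so x_{Nadir} = 27.25.
Then x_{Mesa} = 209/6 − (1/3)·27.25 = 25.75.
P_{Nadir} = 295 − 3·27.25 − 2·25.75 = 161.75.
Profit = (161.75 − 80)·27.25 = 2227.6875.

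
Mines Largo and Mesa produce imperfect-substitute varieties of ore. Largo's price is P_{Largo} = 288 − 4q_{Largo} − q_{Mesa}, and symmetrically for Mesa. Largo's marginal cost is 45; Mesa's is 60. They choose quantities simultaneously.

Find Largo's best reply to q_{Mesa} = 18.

28.125

Mine Largo's profit: π = q_{Largo}(288 − 4q_{Largo} − q_{Mesa}) − 45q_{Largo}.
∂π/∂q_{Largo} = 243 − 8q_{Largo} − q_{Mesa} = 0 ⇒ q_{Largo} = 30.375 − 0.125q_{Mesa}.
At q_{Mesa} = 18: q_{Largo} = 30.375 − 0.125·18 = 28.125.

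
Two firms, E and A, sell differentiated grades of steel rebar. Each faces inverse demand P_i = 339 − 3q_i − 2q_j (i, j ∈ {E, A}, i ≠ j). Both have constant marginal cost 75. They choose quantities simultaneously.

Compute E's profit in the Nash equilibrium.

Firm E's profit: π = q_E(339 − 3q_E − 2q_A) − 75q_E.
∂π/∂q_E = 264 − 6q_E − 2q_A = 0 ⇒ q_E = 44 − (1/3)q_A.
The game is symmetric, so in equilibrium q_A = q_E: the reaction function gives (4/3)q_E = 44, hence q_E = 33.
P_E = 339 − 3·33 − 2·33 = 174.
Profit = (174 − 75)·33 = 3267.

3267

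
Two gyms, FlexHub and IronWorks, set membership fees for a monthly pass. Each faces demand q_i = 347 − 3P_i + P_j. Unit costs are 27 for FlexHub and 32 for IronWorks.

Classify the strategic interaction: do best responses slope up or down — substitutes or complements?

FlexHub's profit: π = (P_{FlexHub} − 27)(347 − 3P_{FlexHub} + P_{IronWorks}).
∂π/∂P_{FlexHub} = 428 − 6P_{FlexHub} + P_{IronWorks} = 0 ⇒ P_{FlexHub} = 214/3 + (1/6)P_{IronWorks}.
The best-response slope dP_{FlexHub}/dP_{IronWorks} = 1/6 > 0: the reaction function is upward-sloping, so the choices are strategic complements.

strategic complements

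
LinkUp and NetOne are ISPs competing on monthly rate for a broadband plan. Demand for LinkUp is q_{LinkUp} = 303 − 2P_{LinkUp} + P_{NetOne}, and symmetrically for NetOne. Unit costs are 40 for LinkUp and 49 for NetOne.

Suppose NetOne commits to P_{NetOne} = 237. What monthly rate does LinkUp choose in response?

155

LinkUp's profit: π = (P_{LinkUp} − 40)(303 − 2P_{LinkUp} + P_{NetOne}).
∂π/∂P_{LinkUp} = 383 − 4P_{LinkUp} + P_{NetOne} = 0 ⇒ P_{LinkUp} = 95.75 + 0.25P_{NetOne}.
At P_{NetOne} = 237: P_{LinkUp} = 95.75 + 0.25·237 = 155.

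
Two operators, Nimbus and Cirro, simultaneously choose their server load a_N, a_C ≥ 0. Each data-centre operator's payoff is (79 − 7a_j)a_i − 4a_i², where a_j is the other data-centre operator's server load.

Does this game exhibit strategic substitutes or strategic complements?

Nimbus's payoff is (79 − 7a_C)a_N − 4a_N².
∂π/∂a_N = 79 − 7a_C − 8a_N = 0, so a_N = 9.875 − 0.875a_C.
The best-response slope da_N/da_C = −0.875 < 0: the reaction function is downward-sloping, so the choices are strategic substitutes.

strategic substitutes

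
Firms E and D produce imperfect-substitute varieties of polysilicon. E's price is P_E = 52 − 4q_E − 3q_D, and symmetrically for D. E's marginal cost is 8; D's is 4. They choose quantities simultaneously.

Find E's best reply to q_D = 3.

4.375

Firm E's profit: π = q_E(52 − 4q_E − 3q_D) − 8q_E.
∂π/∂q_E = 44 − 8q_E − 3q_D = 0 ⇒ q_E = 5.5 − 0.375q_D.
At q_D = 3: q_E = 5.5 − 0.375·3 = 4.375.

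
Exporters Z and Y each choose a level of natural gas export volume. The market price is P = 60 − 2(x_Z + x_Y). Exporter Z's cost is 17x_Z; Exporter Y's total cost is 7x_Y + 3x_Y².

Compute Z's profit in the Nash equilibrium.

Exporter Z's profit: π = x_Z(60 − 2(x_Z + x_Y)) − 17x_Z.
∂π/∂x_Z = 43 − 4x_Z − 2x_Y = 0, so x_Z = 10.75 − 0.5x_Y.
For Y: ∂π/∂x_Y = 53 − 10x_Y − 2x_Z = 0 ⇒ x_Y = 5.3 − 0.2x_Z.
Plugging x_Y into Z's best response: x_Z = 10.75 − 0.5(5.3 − 0.2x_Z) ⇒ 0.9x_Z = 8.1, so x_Z = 9.
Then x_Y = 5.3 − 0.2·9 = 3.5.
Price P = 60 − 2·12.5 = 35.
Z's profit: (35 − 17)·9 = 162.

162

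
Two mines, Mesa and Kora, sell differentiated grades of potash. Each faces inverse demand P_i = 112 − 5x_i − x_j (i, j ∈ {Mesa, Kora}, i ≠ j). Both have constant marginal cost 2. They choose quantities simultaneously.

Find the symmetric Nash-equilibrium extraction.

10

Mine Mesa's profit: π = x_{Mesa}(112 − 5x_{Mesa} − x_{Kora}) − 2x_{Mesa}.
∂π/∂x_{Mesa} = 110 − 10x_{Mesa} − x_{Kora} = 0 ⇒ x_{Mesa} = 11 − 0.1x_{Kora}.
By symmetry x_{Kora} = x_{Mesa}; substituting into the reaction function, 1.1x_{Mesa} = 11 and x_{Mesa} = 10.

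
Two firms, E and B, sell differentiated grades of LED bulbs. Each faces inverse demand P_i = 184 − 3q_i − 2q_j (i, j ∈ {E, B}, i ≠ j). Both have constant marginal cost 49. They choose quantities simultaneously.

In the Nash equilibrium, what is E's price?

Firm E's profit: π = q_E(184 − 3q_E − 2q_B) − 49q_E.
∂π/∂q_E = 135 − 6q_E − 2q_B = 0 ⇒ q_E = 22.5 − (1/3)q_B.
Setting q_E = q_B in the reaction function: q_E = 22.5 − (1/3)q_E, so q_E = 22.5 / (4/3) = 16.875.
P_E = 184 − 3·16.875 − 2·16.875 = 99.625.

99.625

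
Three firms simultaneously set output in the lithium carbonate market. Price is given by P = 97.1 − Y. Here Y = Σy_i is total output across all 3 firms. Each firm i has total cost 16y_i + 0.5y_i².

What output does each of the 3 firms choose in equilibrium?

A representative firm's profit is π_i = y_i(97.1 − Y) − 16y_i − 0.5y_i², with Y = y_i + Σ_{j≠i} y_j.
First-order condition: 81.1 − 3y_i − Σ_{j≠i} y_j = 0.
In a symmetric equilibrium every firm chooses the same y, so Σ_{j≠i} y_j = 2y. The condition becomes 81.1 − 5y = 0, giving y = 81.1/5 = 16.22.

16.22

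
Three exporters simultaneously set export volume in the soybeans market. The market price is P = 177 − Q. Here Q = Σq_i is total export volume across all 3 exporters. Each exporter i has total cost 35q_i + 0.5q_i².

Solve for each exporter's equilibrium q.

28.4

A representative exporter's profit is π_i = q_i(177 − Q) − 35q_i − 0.5q_i², with Q = q_i + Σ_{j≠i} q_j.
First-order condition: 142 − 3q_i − Σ_{j≠i} q_j = 0.
With identical exporters, set every q_j = q: then 142 − 3q − 2q = 0, i.e. q = 142/5 = 28.4.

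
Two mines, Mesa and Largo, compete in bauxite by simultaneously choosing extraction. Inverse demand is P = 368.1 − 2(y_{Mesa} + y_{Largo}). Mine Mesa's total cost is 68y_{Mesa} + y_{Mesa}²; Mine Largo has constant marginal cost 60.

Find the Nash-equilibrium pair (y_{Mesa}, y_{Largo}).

29.21, 62.42

Mine Mesa's profit: π = y_{Mesa}(368.1 − 2(y_{Mesa} + y_{Largo})) − 68y_{Mesa} − y_{Mesa}².
∂π/∂y_{Mesa} = 300.1 − 6y_{Mesa} − 2y_{Largo} = 0, so y_{Mesa} = 3001/60 − (1/3)y_{Largo}.
For Largo: ∂π/∂y_{Largo} = 308.1 − 4y_{Largo} − 2y_{Mesa} = 0 ⇒ y_{Largo} = 77.025 − 0.5y_{Mesa}.
Substituting the second reaction function into the first: y_{Mesa} = 3001/60 − (1/3)(77.025 − 0.5y_{Mesa}), which gives (5/6)y_{Mesa} = 2921/120 ⇒ y_{Mesa} = 29.21.
Then y_{Largo} = 77.025 − 0.5·29.21 = 62.42.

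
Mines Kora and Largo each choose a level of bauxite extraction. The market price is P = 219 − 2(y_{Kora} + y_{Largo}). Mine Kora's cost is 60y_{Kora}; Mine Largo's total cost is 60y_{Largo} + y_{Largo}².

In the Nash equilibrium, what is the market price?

Mine Kora's profit: π = y_{Kora}(219 − 2(y_{Kora} + y_{Largo})) − 60y_{Kora}.
∂π/∂y_{Kora} = 159 − 4y_{Kora} − 2y_{Largo} = 0, so y_{Kora} = 39.75 − 0.5y_{Largo}.
For Largo: ∂π/∂y_{Largo} = 159 − 6y_{Largo} − 2y_{Kora} = 0 ⇒ y_{Largo} = 26.5 − (1/3)y_{Kora}.
Solving the two reaction functions simultaneously: (1 − (−0.5)(−1/3))y_{Kora} = 39.75 − 0.5·26.5, so (5/6)y_{Kora} = 26.5 and y_{Kora} = 31.8.
Then y_{Largo} = 26.5 − (1/3)·31.8 = 15.9.
Equilibrium price: P = 219 − 2·47.7 = 123.6.

123.6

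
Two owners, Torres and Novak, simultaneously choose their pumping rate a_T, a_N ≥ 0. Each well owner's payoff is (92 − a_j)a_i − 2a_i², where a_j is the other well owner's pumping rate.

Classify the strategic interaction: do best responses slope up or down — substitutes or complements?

strategic substitutes

Torres's payoff is (92 − a_N)a_T − 2a_T².
∂π/∂a_T = 92 − a_N − 4a_T = 0, so a_T = 23 − 0.25a_N.
The best-response slope da_T/da_N = −0.25 < 0: the reaction function is downward-sloping, so the choices are strategic substitutes.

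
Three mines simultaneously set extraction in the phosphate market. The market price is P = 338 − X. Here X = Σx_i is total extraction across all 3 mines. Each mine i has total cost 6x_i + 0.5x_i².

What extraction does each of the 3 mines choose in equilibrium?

66.4

A representative mine's profit is π_i = x_i(338 − X) − 6x_i − 0.5x_i², with X = x_i + Σ_{j≠i} x_j.
First-order condition: 332 − 3x_i − Σ_{j≠i} x_j = 0.
Imposing symmetry (x_j = x for all j) turns Σ_{j≠i} x_j into 2x, so 332 = 5x and x = 66.4.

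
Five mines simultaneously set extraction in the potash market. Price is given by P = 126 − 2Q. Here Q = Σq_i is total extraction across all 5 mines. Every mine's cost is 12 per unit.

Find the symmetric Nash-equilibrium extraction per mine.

A representative mine's profit is π_i = q_i(126 − 2Q) − 12q_i, with Q = q_i + Σ_{j≠i} q_j.
First-order condition: 114 − 4q_i − 2Σ_{j≠i} q_j = 0.
Imposing symmetry (q_j = q for all j) turns Σ_{j≠i} q_j into 4q, so 114 = 12q and q = 9.5.

9.5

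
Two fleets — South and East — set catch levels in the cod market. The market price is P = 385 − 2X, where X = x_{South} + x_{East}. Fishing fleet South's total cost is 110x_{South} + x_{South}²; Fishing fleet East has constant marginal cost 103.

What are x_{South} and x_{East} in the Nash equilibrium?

26.8, 57.1

Fishing fleet South's profit: π = x_{South}(385 − 2(x_{South} + x_{East})) − 110x_{South} − x_{South}².
∂π/∂x_{South} = 275 − 6x_{South} − 2x_{East} = 0, so x_{South} = 275/6 − (1/3)x_{East}.
For East: ∂π/∂x_{East} = 282 − 4x_{East} − 2x_{South} = 0 ⇒ x_{East} = 70.5 − 0.5x_{South}.
Substituting the second reaction function into the first: x_{South} = 275/6 − (1/3)(70.5 − 0.5x_{South}), which gives (5/6)x_{South} = 67/3 ⇒ x_{South} = 26.8.
Then x_{East} = 70.5 − 0.5·26.8 = 57.1.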